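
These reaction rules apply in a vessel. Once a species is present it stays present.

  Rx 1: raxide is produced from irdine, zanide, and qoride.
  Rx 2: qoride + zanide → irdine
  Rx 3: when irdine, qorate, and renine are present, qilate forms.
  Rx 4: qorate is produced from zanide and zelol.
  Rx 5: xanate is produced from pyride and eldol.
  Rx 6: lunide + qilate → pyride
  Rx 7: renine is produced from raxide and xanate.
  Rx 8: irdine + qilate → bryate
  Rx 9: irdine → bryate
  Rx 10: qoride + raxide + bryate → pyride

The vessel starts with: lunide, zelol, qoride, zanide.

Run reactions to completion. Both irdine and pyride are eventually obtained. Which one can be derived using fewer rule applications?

irdine

irdine: qoride and zanide present → irdine forms (Rx 2). [1 rule application]
pyride: qoride and zanide present → irdine forms (Rx 2). irdine, zanide, and qoride present → raxide forms (Rx 1). irdine present → bryate forms (Rx 9). qoride, raxide, and bryate present → pyride forms (Rx 10). [4 rule applications]
irdine needs fewer.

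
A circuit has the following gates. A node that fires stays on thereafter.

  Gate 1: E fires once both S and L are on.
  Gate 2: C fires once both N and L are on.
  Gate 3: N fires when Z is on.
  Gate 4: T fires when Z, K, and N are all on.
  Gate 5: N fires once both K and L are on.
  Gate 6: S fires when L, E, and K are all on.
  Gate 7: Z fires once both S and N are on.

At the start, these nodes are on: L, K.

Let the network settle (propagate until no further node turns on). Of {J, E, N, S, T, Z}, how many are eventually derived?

K and L are on, so N fires (Gate 5).
No rule produces J, and it is not given.
E would need S and L (Gate 1), but S never turns on.
N: reached.
S would need L, E, and K (Gate 6), but E never turns on.
T would need Z, K, and N (Gate 4), but Z never turns on.
Z would need S and N (Gate 7), but S never turns on.
Reached: N — 1 of the 6.

1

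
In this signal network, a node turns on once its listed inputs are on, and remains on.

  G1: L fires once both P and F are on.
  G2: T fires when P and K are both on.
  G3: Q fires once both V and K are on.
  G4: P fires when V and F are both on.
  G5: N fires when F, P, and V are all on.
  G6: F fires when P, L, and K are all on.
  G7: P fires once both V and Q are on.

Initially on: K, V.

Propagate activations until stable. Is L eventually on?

L would need P and F (G1), but F never turns on.

No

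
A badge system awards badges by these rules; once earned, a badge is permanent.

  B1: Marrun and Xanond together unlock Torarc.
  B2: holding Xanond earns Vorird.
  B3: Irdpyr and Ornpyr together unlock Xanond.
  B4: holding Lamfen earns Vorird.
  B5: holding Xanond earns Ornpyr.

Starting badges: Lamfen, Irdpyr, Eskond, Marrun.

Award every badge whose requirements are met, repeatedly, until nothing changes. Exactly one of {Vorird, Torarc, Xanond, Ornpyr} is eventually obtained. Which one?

With Lamfen, Vorird is earned (B4).
Ornpyr would need Xanond (B5), but Xanond is never earned. Torarc would need Marrun and Xanond (B1), but Xanond is never earned. Xanond would need Irdpyr and Ornpyr (B3), but Ornpyr is never earned.

Vorird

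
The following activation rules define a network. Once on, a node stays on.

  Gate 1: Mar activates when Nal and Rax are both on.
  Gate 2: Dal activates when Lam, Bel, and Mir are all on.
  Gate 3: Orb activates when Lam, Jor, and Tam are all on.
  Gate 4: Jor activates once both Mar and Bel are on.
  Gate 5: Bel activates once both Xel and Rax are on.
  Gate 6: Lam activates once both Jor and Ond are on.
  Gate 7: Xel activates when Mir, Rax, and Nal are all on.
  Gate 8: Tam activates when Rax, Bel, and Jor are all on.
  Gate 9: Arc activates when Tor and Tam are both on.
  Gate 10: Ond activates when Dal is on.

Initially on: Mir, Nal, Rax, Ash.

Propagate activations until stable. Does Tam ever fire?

Gate 1: Nal and Rax on → Mar on.
Gate 7: Mir, Rax, and Nal on → Xel on.
Xel and Rax are on, so Bel activates (Gate 5).
Mar and Bel are on, so Jor activates (Gate 4).
Rax, Bel, and Jor are on, so Tam activates (Gate 8).

Yes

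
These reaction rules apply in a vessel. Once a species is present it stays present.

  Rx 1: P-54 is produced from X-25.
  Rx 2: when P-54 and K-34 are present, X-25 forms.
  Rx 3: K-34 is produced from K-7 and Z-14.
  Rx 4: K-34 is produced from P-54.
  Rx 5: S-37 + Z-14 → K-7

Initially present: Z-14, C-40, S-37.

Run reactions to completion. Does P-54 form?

P-54 would need X-25 (Rx 1), but X-25 never forms.

No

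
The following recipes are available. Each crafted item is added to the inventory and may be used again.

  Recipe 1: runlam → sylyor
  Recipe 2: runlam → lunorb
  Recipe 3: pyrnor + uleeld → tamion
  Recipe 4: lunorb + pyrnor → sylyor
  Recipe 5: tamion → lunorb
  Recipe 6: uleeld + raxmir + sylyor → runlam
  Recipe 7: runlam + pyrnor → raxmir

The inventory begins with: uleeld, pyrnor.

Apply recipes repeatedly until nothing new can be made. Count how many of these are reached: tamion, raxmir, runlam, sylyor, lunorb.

pyrnor + uleeld → tamion (Recipe 3).
Using Recipe 5, tamion makes lunorb.
lunorb + pyrnor → sylyor (Recipe 4).
tamion: reached.
raxmir would need runlam and pyrnor (Recipe 7), but runlam is never obtained.
runlam would need uleeld, raxmir, and sylyor (Recipe 6), but raxmir is never obtained.
sylyor: reached.
lunorb: reached.
Reached: tamion, sylyor, and lunorb — 3 of the 5.

3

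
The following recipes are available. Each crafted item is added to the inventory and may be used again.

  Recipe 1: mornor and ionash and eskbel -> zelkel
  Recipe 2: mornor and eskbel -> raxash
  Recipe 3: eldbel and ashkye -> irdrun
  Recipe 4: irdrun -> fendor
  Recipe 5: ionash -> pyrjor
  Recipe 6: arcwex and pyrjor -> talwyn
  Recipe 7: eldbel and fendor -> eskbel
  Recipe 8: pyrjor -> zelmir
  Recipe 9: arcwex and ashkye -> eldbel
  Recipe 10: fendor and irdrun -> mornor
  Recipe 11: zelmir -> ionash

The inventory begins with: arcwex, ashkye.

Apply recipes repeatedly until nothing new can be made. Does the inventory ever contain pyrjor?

pyrjor would need ionash (Recipe 5), but ionash is never obtained.

No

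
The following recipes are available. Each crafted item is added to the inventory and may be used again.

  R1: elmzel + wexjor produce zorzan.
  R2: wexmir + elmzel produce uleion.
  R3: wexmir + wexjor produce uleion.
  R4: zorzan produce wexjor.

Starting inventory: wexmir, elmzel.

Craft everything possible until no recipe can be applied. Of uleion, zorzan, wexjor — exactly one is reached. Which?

wexmir + elmzel → uleion (R2).
wexjor would need zorzan (R4), but zorzan is never obtained. zorzan would need elmzel and wexjor (R1), but wexjor is never obtained.

uleion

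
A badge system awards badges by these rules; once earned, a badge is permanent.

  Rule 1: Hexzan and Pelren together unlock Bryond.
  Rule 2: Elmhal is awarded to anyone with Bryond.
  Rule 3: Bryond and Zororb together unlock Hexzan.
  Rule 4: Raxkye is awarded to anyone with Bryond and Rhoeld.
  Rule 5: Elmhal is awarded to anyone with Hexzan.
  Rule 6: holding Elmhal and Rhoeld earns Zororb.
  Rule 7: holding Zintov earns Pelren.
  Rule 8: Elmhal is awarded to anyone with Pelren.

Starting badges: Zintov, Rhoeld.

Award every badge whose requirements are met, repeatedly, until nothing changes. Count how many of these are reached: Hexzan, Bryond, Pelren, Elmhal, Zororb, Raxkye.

With Zintov, Pelren is earned (Rule 7).
With Pelren, Elmhal is earned (Rule 8).
With Elmhal and Rhoeld, Zororb is earned (Rule 6).
Hexzan would need Bryond and Zororb (Rule 3), but Bryond is never earned.
Bryond would need Hexzan and Pelren (Rule 1), but Hexzan is never earned.
Pelren: reached.
Elmhal: reached.
Zororb: reached.
Raxkye would need Bryond and Rhoeld (Rule 4), but Bryond is never earned.
Reached: Pelren, Elmhal, and Zororb — 3 of the 6.

3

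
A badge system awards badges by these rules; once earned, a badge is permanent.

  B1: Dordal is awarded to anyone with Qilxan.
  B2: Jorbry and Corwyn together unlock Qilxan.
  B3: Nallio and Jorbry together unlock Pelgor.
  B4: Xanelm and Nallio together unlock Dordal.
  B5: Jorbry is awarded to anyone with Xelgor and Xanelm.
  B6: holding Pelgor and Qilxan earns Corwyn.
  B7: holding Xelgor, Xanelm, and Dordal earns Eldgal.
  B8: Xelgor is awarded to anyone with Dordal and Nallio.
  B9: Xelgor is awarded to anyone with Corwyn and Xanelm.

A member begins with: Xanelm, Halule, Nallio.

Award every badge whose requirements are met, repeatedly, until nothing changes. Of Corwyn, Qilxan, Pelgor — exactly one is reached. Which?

Pelgor

With Xanelm and Nallio, Dordal is earned (B4).
With Dordal and Nallio, Xelgor is earned (B8).
With Xelgor and Xanelm, Jorbry is earned (B5).
With Nallio and Jorbry, Pelgor is earned (B3).
Corwyn would need Pelgor and Qilxan (B6), but Qilxan is never earned. Qilxan would need Jorbry and Corwyn (B2), but Corwyn is never earned.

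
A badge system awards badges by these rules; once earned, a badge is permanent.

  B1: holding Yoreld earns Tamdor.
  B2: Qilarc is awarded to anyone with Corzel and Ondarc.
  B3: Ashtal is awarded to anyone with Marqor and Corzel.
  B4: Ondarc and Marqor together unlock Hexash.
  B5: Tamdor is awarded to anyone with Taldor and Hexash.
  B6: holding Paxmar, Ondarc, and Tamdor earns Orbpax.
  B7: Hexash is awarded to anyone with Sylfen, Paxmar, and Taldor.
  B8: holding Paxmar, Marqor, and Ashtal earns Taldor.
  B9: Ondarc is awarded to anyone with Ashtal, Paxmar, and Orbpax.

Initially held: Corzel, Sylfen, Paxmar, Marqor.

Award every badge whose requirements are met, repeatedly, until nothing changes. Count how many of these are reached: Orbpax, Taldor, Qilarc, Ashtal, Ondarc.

With Marqor and Corzel, Ashtal is earned (B3).
With Paxmar, Marqor, and Ashtal, Taldor is earned (B8).
Orbpax would need Paxmar, Ondarc, and Tamdor (B6), but Ondarc is never earned.
Taldor: reached.
Qilarc would need Corzel and Ondarc (B2), but Ondarc is never earned.
Ashtal: reached.
Ondarc would need Ashtal, Paxmar, and Orbpax (B9), but Orbpax is never earned.
Reached: Taldor and Ashtal — 2 of the 5.

2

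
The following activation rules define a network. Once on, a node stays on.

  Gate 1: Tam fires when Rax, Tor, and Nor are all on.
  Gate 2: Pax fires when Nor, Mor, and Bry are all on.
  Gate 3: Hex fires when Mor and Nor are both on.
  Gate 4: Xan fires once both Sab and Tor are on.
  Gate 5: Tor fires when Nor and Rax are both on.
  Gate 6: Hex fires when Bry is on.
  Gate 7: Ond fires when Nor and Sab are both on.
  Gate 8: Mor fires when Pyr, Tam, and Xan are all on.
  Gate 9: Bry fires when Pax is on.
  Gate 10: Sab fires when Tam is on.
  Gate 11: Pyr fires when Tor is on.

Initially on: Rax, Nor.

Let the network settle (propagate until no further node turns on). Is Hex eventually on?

Nor and Rax are on, so Tor fires (Gate 5).
Rax, Tor, and Nor are on, so Tam fires (Gate 1).
Gate 11: Tor on → Pyr on.
Tam is on, so Sab fires (Gate 10).
Gate 4: Sab and Tor on → Xan on.
Pyr, Tam, and Xan are on, so Mor fires (Gate 8).
Gate 3: Mor and Nor on → Hex on.

Yes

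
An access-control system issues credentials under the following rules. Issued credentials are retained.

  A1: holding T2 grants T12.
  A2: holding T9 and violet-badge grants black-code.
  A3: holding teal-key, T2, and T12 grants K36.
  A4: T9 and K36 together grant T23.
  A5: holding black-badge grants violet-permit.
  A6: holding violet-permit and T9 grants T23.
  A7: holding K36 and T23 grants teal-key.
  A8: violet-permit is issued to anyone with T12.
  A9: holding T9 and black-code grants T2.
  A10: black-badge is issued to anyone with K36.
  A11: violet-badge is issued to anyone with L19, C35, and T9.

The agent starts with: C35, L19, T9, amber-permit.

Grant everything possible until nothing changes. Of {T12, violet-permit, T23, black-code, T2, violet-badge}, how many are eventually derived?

Holding L19, C35, and T9 grants violet-badge (A11).
Holding T9 and violet-badge grants black-code (A2).
Holding T9 and black-code grants T2 (A9).
Holding T2 grants T12 (A1).
Holding T12 grants violet-permit (A8).
Holding violet-permit and T9 grants T23 (A6).
T12: reached.
violet-permit: reached.
T23: reached.
black-code: reached.
T2: reached.
violet-badge: reached.
All 6 are reached.

6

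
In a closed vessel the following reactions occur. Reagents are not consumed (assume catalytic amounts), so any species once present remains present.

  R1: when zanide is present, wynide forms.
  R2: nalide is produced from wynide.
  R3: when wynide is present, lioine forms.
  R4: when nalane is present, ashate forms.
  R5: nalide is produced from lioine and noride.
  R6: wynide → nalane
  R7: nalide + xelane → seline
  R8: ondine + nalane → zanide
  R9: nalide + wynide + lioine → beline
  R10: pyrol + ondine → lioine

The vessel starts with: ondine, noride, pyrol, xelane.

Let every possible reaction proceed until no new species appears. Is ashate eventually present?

ashate would need nalane (R4), but nalane never forms.

No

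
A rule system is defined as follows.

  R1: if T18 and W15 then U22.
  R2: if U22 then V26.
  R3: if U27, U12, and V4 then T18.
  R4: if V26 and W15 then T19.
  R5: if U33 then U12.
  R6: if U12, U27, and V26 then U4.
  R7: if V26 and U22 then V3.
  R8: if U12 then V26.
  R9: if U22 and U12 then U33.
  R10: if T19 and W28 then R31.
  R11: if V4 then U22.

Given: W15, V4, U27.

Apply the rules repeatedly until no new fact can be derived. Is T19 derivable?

Yes

From V4, R11 gives U22.
From U22, R2 gives V26.
From V26 and W15, R4 gives T19.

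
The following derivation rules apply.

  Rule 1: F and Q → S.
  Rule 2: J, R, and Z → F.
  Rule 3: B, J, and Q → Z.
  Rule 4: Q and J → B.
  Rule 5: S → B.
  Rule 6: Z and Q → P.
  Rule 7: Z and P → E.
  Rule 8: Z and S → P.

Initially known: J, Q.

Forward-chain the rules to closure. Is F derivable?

F would need J, R, and Z (Rule 2), but R is never established.

No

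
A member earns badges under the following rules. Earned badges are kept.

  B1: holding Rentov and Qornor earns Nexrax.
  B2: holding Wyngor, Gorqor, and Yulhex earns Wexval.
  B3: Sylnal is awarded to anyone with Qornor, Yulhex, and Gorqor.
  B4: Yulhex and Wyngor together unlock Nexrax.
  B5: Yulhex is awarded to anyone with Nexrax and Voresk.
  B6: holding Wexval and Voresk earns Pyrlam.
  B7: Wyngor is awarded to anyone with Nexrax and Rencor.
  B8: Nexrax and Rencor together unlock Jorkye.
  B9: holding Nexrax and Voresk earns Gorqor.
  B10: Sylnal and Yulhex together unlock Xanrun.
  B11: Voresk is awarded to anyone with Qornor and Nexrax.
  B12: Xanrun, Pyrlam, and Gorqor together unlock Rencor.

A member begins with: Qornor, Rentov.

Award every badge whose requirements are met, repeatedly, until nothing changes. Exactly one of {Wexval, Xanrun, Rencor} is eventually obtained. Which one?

With Rentov and Qornor, Nexrax is earned (B1).
With Qornor and Nexrax, Voresk is earned (B11).
With Nexrax and Voresk, Gorqor is earned (B9).
With Nexrax and Voresk, Yulhex is earned (B5).
With Qornor, Yulhex, and Gorqor, Sylnal is earned (B3).
With Sylnal and Yulhex, Xanrun is earned (B10).
Wexval would need Wyngor, Gorqor, and Yulhex (B2), but Wyngor is never earned. Rencor would need Xanrun, Pyrlam, and Gorqor (B12), but Pyrlam is never earned.

Xanrun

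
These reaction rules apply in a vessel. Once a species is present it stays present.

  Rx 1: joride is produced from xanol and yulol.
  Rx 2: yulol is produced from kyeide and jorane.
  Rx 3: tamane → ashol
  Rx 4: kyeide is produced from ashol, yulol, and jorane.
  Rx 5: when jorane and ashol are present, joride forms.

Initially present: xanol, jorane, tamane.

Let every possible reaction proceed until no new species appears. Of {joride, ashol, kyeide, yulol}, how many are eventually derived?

tamane present → ashol forms (Rx 3).
jorane and ashol present → joride forms (Rx 5).
joride: reached.
ashol: reached.
kyeide would need ashol, yulol, and jorane (Rx 4), but yulol never forms.
yulol would need kyeide and jorane (Rx 2), but kyeide never forms.
Reached: joride and ashol — 2 of the 4.

2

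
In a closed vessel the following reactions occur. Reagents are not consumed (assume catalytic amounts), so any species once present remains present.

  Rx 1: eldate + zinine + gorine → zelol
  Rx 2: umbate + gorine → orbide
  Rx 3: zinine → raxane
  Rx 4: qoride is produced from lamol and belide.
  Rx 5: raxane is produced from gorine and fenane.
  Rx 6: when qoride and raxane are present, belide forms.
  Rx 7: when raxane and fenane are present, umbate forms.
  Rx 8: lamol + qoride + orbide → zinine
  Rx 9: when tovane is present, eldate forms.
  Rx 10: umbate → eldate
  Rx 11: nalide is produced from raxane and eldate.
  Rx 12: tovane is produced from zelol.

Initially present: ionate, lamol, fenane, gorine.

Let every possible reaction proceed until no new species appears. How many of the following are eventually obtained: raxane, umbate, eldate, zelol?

3

gorine and fenane present → raxane forms (Rx 5).
raxane and fenane present → umbate forms (Rx 7).
umbate present → eldate forms (Rx 10).
raxane: reached.
umbate: reached.
eldate: reached.
zelol would need eldate, zinine, and gorine (Rx 1), but zinine never forms.
Reached: raxane, umbate, and eldate — 3 of the 4.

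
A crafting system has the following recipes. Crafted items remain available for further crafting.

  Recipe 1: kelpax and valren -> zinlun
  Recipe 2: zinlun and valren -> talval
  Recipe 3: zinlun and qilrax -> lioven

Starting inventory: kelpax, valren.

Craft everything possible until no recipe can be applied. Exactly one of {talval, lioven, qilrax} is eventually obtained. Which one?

Using Recipe 1, kelpax and valren make zinlun.
zinlun and valren -> talval (Recipe 2).
lioven would need zinlun and qilrax (Recipe 3), but qilrax is never obtained. No rule produces qilrax, and it is not given.

talval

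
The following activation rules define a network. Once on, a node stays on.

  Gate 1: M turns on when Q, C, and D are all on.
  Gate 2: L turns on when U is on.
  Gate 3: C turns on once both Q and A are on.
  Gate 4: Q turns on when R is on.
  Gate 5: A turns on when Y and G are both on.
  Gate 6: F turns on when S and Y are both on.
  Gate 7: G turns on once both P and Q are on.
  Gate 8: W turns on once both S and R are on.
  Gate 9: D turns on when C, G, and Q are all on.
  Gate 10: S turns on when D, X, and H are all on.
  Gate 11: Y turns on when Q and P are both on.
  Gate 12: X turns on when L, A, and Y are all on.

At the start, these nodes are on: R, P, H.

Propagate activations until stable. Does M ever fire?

Yes

R is on, so Q turns on (Gate 4).
Gate 7: P and Q on → G on.
Q and P are on, so Y turns on (Gate 11).
Y and G are on, so A turns on (Gate 5).
Q and A are on, so C turns on (Gate 3).
Gate 9: C, G, and Q on → D on.
Q, C, and D are on, so M turns on (Gate 1).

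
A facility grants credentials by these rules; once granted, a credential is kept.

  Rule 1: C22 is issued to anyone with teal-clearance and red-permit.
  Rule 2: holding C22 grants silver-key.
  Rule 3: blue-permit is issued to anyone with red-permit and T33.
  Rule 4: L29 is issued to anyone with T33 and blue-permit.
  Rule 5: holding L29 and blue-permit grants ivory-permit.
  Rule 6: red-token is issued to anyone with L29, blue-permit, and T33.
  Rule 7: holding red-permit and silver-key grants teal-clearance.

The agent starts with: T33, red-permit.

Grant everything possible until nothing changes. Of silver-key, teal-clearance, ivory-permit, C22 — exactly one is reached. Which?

ivory-permit

Holding red-permit and T33 grants blue-permit (Rule 3).
Holding T33 and blue-permit grants L29 (Rule 4).
Holding L29 and blue-permit grants ivory-permit (Rule 5).
silver-key would need C22 (Rule 2), but C22 is never granted. teal-clearance would need red-permit and silver-key (Rule 7), but silver-key is never granted. C22 would need teal-clearance and red-permit (Rule 1), but teal-clearance is never granted.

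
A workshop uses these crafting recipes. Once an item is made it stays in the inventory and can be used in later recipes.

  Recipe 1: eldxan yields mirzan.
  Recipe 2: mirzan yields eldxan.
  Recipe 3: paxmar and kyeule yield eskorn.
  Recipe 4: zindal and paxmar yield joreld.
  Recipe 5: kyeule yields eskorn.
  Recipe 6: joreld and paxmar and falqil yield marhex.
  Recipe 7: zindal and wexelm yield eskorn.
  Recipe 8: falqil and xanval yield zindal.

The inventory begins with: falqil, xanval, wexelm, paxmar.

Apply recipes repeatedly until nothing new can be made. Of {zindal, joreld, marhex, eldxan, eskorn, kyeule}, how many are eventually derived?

falqil and xanval → zindal (Recipe 8).
zindal and paxmar → joreld (Recipe 4).
zindal and wexelm → eskorn (Recipe 7).
Using Recipe 6, joreld, paxmar, and falqil make marhex.
zindal: reached.
joreld: reached.
marhex: reached.
eldxan would need mirzan (Recipe 2), but mirzan is never obtained.
eskorn: reached.
No rule produces kyeule, and it is not given.
Reached: zindal, joreld, marhex, and eskorn — 4 of the 6.

4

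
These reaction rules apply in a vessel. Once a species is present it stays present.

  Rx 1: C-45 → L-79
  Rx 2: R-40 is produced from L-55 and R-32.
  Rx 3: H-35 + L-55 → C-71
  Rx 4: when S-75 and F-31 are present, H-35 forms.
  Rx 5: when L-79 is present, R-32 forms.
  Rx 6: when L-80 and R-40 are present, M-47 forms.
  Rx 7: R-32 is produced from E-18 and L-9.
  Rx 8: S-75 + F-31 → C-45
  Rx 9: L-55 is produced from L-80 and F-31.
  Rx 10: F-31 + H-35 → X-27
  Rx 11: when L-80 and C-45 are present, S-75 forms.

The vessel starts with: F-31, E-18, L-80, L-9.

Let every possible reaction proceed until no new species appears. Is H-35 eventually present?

H-35 would need S-75 and F-31 (Rx 4), but S-75 never forms.

No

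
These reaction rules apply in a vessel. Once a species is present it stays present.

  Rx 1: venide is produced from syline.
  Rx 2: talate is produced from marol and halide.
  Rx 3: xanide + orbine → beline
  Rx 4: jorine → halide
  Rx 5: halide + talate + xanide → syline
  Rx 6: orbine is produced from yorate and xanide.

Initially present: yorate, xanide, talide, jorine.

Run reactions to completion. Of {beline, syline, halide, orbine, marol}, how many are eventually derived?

jorine present → halide forms (Rx 4).
yorate and xanide present → orbine forms (Rx 6).
xanide and orbine present → beline forms (Rx 3).
beline: reached.
syline would need halide, talate, and xanide (Rx 5), but talate never forms.
halide: reached.
orbine: reached.
No rule produces marol, and it is not given.
Reached: beline, halide, and orbine — 3 of the 5.

3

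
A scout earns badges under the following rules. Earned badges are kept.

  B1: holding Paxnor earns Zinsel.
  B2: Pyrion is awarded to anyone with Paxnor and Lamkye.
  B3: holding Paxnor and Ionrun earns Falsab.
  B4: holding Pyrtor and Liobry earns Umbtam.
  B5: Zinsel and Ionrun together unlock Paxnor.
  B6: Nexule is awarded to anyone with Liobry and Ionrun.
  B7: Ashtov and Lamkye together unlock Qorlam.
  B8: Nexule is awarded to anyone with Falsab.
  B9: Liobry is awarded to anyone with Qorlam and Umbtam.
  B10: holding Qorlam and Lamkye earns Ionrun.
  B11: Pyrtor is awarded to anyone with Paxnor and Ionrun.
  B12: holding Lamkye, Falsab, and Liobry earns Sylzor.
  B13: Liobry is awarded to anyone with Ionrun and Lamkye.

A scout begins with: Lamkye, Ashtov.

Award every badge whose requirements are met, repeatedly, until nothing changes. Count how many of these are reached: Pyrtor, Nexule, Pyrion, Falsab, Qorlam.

2

With Ashtov and Lamkye, Qorlam is earned (B7).
With Qorlam and Lamkye, Ionrun is earned (B10).
With Ionrun and Lamkye, Liobry is earned (B13).
With Liobry and Ionrun, Nexule is earned (B6).
Pyrtor would need Paxnor and Ionrun (B11), but Paxnor is never earned.
Nexule: reached.
Pyrion would need Paxnor and Lamkye (B2), but Paxnor is never earned.
Falsab would need Paxnor and Ionrun (B3), but Paxnor is never earned.
Qorlam: reached.
Reached: Nexule and Qorlam — 2 of the 5.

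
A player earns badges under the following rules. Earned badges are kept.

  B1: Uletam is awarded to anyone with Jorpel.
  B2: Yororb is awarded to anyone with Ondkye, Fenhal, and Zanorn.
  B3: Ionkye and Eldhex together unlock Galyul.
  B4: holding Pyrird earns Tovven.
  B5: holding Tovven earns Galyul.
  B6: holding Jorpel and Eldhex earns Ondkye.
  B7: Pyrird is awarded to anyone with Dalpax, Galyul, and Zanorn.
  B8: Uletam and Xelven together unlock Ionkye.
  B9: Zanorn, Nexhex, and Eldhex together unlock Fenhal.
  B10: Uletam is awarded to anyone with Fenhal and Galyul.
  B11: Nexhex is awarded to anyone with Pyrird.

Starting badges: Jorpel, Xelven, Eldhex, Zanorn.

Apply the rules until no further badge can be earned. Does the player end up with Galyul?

With Jorpel, Uletam is earned (B1).
With Uletam and Xelven, Ionkye is earned (B8).
With Ionkye and Eldhex, Galyul is earned (B3).

Yes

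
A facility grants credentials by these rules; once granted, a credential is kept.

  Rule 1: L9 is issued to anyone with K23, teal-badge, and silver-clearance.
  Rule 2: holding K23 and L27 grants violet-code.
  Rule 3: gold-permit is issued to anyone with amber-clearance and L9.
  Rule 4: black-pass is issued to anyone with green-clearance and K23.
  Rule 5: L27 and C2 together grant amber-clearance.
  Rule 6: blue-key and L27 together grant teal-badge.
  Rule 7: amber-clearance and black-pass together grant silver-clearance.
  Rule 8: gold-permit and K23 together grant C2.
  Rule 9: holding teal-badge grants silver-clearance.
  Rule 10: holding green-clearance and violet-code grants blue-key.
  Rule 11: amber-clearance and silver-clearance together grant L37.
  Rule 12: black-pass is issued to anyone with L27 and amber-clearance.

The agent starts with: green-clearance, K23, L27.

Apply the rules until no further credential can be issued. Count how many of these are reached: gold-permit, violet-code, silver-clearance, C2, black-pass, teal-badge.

Holding K23 and L27 grants violet-code (Rule 2).
Holding green-clearance and K23 grants black-pass (Rule 4).
Holding green-clearance and violet-code grants blue-key (Rule 10).
Holding blue-key and L27 grants teal-badge (Rule 6).
Holding teal-badge grants silver-clearance (Rule 9).
gold-permit would need amber-clearance and L9 (Rule 3), but amber-clearance is never granted.
violet-code: reached.
silver-clearance: reached.
C2 would need gold-permit and K23 (Rule 8), but gold-permit is never granted.
black-pass: reached.
teal-badge: reached.
Reached: violet-code, silver-clearance, black-pass, and teal-badge — 4 of the 6.

4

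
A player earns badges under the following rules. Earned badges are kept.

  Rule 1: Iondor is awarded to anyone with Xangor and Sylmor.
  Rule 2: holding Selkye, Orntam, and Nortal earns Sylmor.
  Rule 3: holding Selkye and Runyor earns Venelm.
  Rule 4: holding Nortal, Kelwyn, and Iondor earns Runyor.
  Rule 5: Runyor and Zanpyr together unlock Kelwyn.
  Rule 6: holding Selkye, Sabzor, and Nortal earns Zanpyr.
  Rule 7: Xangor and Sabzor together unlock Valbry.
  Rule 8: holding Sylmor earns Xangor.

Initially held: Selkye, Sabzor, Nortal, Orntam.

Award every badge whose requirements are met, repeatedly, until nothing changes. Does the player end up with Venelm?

Venelm would need Selkye and Runyor (Rule 3), but Runyor is never earned.

No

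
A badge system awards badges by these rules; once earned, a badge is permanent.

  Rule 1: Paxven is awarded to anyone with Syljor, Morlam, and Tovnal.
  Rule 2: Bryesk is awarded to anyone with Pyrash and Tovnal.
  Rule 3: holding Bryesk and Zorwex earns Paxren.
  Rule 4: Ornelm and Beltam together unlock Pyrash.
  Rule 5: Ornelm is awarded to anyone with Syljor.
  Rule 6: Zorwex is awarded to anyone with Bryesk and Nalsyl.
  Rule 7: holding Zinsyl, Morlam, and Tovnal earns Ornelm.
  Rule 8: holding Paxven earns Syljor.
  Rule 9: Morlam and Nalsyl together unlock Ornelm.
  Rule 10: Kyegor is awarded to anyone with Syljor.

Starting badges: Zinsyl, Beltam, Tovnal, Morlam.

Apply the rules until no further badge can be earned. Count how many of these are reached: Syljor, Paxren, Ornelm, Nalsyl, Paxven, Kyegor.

1

With Zinsyl, Morlam, and Tovnal, Ornelm is earned (Rule 7).
Syljor would need Paxven (Rule 8), but Paxven is never earned.
Paxren would need Bryesk and Zorwex (Rule 3), but Zorwex is never earned.
Ornelm: reached.
No rule produces Nalsyl, and it is not given.
Paxven would need Syljor, Morlam, and Tovnal (Rule 1), but Syljor is never earned.
Kyegor would need Syljor (Rule 10), but Syljor is never earned.
Reached: Ornelm — 1 of the 6.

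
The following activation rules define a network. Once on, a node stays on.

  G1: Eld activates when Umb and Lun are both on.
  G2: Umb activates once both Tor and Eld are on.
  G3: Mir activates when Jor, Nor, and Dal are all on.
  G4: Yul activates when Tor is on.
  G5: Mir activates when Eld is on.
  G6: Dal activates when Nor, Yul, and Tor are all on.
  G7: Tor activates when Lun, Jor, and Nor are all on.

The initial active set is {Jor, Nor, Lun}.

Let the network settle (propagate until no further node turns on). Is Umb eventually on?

No

Umb would need Tor and Eld (G2), but Eld never turns on.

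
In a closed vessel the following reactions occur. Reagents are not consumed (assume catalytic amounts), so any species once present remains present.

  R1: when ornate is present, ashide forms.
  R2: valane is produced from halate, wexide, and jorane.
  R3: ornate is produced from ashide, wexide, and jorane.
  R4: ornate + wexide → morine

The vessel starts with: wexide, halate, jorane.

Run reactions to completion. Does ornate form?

No

ornate would need ashide, wexide, and jorane (R3), but ashide never forms.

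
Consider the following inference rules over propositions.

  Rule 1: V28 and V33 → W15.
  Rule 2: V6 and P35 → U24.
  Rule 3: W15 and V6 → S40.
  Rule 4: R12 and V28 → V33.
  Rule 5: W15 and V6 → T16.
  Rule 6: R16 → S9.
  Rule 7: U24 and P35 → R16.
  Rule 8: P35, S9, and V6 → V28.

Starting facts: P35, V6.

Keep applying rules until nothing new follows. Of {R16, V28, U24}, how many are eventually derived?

V6 and P35 hold, so U24 follows (Rule 2).
From U24 and P35, Rule 7 gives R16.
From R16, Rule 6 gives S9.
From P35, S9, and V6, Rule 8 gives V28.
R16: reached.
V28: reached.
U24: reached.
All 3 are reached.

3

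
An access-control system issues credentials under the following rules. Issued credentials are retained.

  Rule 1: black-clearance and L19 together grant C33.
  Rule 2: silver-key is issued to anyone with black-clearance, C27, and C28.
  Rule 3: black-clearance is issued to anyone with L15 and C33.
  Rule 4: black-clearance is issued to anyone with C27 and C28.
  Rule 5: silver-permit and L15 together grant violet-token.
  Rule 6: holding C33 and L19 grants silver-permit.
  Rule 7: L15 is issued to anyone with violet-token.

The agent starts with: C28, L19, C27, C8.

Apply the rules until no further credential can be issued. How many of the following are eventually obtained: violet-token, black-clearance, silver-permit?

2

Holding C27 and C28 grants black-clearance (Rule 4).
Holding black-clearance and L19 grants C33 (Rule 1).
Holding C33 and L19 grants silver-permit (Rule 6).
violet-token would need silver-permit and L15 (Rule 5), but L15 is never granted.
black-clearance: reached.
silver-permit: reached.
Reached: black-clearance and silver-permit — 2 of the 3.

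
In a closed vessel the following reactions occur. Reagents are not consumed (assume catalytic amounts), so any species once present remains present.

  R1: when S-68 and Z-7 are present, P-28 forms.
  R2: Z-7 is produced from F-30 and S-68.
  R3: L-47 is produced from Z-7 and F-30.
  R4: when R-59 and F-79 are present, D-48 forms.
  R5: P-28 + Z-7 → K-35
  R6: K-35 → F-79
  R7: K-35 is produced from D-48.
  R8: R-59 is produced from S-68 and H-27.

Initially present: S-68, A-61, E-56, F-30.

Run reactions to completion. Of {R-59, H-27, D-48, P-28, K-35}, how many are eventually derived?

F-30 and S-68 present → Z-7 forms (R2).
S-68 and Z-7 present → P-28 forms (R1).
P-28 and Z-7 present → K-35 forms (R5).
R-59 would need S-68 and H-27 (R8), but H-27 never forms.
No rule produces H-27, and it is not given.
D-48 would need R-59 and F-79 (R4), but R-59 never forms.
P-28: reached.
K-35: reached.
Reached: P-28 and K-35 — 2 of the 5.

2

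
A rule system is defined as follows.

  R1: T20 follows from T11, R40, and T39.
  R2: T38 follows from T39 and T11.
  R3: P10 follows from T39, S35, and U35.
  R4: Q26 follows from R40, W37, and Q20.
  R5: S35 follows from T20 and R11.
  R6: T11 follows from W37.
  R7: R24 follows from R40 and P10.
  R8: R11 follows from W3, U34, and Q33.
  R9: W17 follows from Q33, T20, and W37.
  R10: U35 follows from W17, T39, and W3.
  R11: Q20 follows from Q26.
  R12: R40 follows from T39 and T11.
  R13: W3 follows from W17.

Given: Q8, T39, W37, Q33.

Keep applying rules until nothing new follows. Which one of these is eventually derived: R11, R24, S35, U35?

U35

W37 holds, so T11 follows (R6).
From T39 and T11, R12 gives R40.
From T11, R40, and T39, R1 gives T20.
Q33, T20, and W37 hold, so W17 follows (R9).
W17 holds, so W3 follows (R13).
W17, T39, and W3 hold, so U35 follows (R10).
R11 would need W3, U34, and Q33 (R8), but U34 is never established. S35 would need T20 and R11 (R5), but R11 is never established. R24 would need R40 and P10 (R7), but P10 is never established.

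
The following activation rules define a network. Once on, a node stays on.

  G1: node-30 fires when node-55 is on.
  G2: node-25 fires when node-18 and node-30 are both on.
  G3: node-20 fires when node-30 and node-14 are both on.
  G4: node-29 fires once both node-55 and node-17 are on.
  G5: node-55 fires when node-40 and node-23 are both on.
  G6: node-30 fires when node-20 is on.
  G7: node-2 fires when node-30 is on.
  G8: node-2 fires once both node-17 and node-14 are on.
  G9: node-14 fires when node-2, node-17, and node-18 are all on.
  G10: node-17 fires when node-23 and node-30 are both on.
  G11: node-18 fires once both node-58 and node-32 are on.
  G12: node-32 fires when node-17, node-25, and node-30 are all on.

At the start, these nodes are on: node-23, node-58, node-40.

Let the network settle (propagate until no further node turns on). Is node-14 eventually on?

node-14 would need node-2, node-17, and node-18 (G9), but node-18 never turns on.

No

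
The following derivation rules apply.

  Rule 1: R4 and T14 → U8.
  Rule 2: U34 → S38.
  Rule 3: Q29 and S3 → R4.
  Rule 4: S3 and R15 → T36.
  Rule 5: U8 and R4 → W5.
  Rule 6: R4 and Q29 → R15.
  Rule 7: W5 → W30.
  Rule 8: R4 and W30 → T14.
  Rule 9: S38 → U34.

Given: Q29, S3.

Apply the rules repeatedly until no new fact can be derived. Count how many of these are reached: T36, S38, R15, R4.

From Q29 and S3, Rule 3 gives R4.
R4 and Q29 hold, so R15 follows (Rule 6).
From S3 and R15, Rule 4 gives T36.
T36: reached.
S38 would need U34 (Rule 2), but U34 is never established.
R15: reached.
R4: reached.
Reached: T36, R15, and R4 — 3 of the 4.

3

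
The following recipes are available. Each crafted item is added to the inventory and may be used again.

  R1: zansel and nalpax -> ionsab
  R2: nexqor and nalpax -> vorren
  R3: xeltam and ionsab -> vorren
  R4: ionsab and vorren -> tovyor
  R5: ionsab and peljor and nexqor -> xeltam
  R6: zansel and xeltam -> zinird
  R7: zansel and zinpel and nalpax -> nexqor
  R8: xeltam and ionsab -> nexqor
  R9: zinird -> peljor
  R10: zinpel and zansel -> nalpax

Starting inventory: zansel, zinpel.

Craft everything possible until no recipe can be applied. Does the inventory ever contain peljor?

No

peljor would need zinird (R9), but zinird is never obtained.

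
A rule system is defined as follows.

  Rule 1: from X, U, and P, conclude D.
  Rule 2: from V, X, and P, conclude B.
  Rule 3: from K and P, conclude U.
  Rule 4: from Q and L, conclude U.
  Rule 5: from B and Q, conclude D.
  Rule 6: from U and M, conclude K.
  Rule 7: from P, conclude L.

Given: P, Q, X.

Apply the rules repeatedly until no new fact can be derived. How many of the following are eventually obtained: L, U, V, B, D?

P holds, so L follows (Rule 7).
From Q and L, Rule 4 gives U.
X, U, and P hold, so D follows (Rule 1).
L: reached.
U: reached.
No rule produces V, and it is not given.
B would need V, X, and P (Rule 2), but V is never established.
D: reached.
Reached: L, U, and D — 3 of the 5.

3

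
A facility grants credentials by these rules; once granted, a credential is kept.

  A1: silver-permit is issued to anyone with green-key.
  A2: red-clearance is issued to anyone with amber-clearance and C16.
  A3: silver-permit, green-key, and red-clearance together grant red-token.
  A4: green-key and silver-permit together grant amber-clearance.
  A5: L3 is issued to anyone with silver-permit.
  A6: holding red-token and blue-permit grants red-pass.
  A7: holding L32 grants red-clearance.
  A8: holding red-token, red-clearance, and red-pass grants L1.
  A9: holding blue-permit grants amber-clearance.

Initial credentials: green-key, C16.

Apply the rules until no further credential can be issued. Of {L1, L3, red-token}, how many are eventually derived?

Holding green-key grants silver-permit (A1).
Holding silver-permit grants L3 (A5).
Holding green-key and silver-permit grants amber-clearance (A4).
Holding amber-clearance and C16 grants red-clearance (A2).
Holding silver-permit, green-key, and red-clearance grants red-token (A3).
L1 would need red-token, red-clearance, and red-pass (A8), but red-pass is never granted.
L3: reached.
red-token: reached.
Reached: L3 and red-token — 2 of the 3.

2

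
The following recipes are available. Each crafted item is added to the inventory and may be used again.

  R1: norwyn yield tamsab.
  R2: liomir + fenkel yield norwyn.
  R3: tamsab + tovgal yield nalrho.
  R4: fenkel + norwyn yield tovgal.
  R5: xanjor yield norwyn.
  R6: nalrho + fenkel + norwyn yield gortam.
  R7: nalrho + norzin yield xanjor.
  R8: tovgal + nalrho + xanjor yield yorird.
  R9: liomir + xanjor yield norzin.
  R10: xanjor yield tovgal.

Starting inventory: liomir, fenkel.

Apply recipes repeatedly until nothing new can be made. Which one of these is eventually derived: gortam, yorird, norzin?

liomir + fenkel → norwyn (R2).
norwyn → tamsab (R1).
Using R4, fenkel and norwyn make tovgal.
tamsab + tovgal → nalrho (R3).
Using R6, nalrho, fenkel, and norwyn make gortam.
yorird would need tovgal, nalrho, and xanjor (R8), but xanjor is never obtained. norzin would need liomir and xanjor (R9), but xanjor is never obtained.

gortam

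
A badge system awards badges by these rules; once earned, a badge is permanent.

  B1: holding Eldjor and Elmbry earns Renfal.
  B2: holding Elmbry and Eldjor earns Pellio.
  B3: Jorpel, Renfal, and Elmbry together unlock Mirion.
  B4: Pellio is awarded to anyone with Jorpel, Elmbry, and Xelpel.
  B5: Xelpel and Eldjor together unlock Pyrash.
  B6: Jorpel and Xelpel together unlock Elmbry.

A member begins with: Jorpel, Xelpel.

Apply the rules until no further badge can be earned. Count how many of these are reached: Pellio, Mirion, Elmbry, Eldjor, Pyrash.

2

With Jorpel and Xelpel, Elmbry is earned (B6).
With Jorpel, Elmbry, and Xelpel, Pellio is earned (B4).
Pellio: reached.
Mirion would need Jorpel, Renfal, and Elmbry (B3), but Renfal is never earned.
Elmbry: reached.
No rule produces Eldjor, and it is not given.
Pyrash would need Xelpel and Eldjor (B5), but Eldjor is never earned.
Reached: Pellio and Elmbry — 2 of the 5.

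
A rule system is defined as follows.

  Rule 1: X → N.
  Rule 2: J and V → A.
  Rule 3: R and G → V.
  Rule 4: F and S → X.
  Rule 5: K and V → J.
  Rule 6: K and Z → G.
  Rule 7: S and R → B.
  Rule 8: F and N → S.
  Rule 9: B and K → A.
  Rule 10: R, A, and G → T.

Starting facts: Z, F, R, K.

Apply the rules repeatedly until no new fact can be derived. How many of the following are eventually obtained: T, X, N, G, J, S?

3

From K and Z, Rule 6 gives G.
From R and G, Rule 3 gives V.
From K and V, Rule 5 gives J.
J and V hold, so A follows (Rule 2).
From R, A, and G, Rule 10 gives T.
T: reached.
X would need F and S (Rule 4), but S is never established.
N would need X (Rule 1), but X is never established.
G: reached.
J: reached.
S would need F and N (Rule 8), but N is never established.
Reached: T, G, and J — 3 of the 6.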